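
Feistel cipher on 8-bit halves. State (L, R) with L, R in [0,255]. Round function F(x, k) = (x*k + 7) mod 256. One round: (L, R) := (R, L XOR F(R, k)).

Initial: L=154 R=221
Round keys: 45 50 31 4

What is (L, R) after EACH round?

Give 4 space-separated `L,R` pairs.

Answer: 221,122 122,6 6,187 187,245

Derivation:
Round 1 (k=45): L=221 R=122
Round 2 (k=50): L=122 R=6
Round 3 (k=31): L=6 R=187
Round 4 (k=4): L=187 R=245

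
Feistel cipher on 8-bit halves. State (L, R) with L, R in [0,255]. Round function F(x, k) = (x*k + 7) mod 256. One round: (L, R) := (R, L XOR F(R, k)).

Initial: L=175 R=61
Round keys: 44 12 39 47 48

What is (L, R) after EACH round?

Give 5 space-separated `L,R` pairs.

Round 1 (k=44): L=61 R=44
Round 2 (k=12): L=44 R=42
Round 3 (k=39): L=42 R=65
Round 4 (k=47): L=65 R=220
Round 5 (k=48): L=220 R=6

Answer: 61,44 44,42 42,65 65,220 220,6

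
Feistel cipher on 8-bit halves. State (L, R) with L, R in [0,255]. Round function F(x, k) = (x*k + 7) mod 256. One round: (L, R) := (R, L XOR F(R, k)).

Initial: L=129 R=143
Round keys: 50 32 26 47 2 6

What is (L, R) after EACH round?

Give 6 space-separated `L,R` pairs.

Round 1 (k=50): L=143 R=116
Round 2 (k=32): L=116 R=8
Round 3 (k=26): L=8 R=163
Round 4 (k=47): L=163 R=252
Round 5 (k=2): L=252 R=92
Round 6 (k=6): L=92 R=211

Answer: 143,116 116,8 8,163 163,252 252,92 92,211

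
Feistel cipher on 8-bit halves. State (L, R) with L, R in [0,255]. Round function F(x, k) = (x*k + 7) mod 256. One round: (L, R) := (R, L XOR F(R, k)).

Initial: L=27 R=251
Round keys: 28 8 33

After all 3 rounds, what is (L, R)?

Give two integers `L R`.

Answer: 252 227

Derivation:
Round 1 (k=28): L=251 R=96
Round 2 (k=8): L=96 R=252
Round 3 (k=33): L=252 R=227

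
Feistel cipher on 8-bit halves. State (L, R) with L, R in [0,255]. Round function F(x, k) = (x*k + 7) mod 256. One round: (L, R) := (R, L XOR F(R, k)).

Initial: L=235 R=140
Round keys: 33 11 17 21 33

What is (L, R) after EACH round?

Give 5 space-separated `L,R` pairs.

Round 1 (k=33): L=140 R=248
Round 2 (k=11): L=248 R=35
Round 3 (k=17): L=35 R=162
Round 4 (k=21): L=162 R=114
Round 5 (k=33): L=114 R=27

Answer: 140,248 248,35 35,162 162,114 114,27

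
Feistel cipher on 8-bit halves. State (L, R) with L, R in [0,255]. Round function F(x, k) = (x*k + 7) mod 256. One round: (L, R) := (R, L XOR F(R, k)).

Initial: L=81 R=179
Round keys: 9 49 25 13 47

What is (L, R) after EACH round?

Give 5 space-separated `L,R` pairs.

Round 1 (k=9): L=179 R=3
Round 2 (k=49): L=3 R=41
Round 3 (k=25): L=41 R=11
Round 4 (k=13): L=11 R=191
Round 5 (k=47): L=191 R=19

Answer: 179,3 3,41 41,11 11,191 191,19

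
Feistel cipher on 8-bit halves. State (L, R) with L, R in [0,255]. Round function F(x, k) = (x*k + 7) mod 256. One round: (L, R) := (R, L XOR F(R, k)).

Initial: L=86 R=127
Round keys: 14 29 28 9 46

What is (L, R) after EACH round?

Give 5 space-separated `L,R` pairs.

Answer: 127,175 175,165 165,188 188,6 6,167

Derivation:
Round 1 (k=14): L=127 R=175
Round 2 (k=29): L=175 R=165
Round 3 (k=28): L=165 R=188
Round 4 (k=9): L=188 R=6
Round 5 (k=46): L=6 R=167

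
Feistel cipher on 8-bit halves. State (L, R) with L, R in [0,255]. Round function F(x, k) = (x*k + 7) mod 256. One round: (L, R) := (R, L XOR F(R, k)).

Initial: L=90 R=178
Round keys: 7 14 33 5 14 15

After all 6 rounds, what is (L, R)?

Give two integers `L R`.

Answer: 188 8

Derivation:
Round 1 (k=7): L=178 R=191
Round 2 (k=14): L=191 R=203
Round 3 (k=33): L=203 R=141
Round 4 (k=5): L=141 R=3
Round 5 (k=14): L=3 R=188
Round 6 (k=15): L=188 R=8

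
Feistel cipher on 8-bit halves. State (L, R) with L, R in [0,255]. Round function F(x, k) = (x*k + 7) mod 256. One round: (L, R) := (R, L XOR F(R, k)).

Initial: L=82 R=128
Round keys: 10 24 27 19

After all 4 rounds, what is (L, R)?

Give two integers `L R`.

Answer: 57 61

Derivation:
Round 1 (k=10): L=128 R=85
Round 2 (k=24): L=85 R=127
Round 3 (k=27): L=127 R=57
Round 4 (k=19): L=57 R=61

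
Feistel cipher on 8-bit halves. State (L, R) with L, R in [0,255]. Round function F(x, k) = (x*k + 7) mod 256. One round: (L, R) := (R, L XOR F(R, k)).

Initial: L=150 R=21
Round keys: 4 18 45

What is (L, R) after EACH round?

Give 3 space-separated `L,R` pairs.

Answer: 21,205 205,100 100,86

Derivation:
Round 1 (k=4): L=21 R=205
Round 2 (k=18): L=205 R=100
Round 3 (k=45): L=100 R=86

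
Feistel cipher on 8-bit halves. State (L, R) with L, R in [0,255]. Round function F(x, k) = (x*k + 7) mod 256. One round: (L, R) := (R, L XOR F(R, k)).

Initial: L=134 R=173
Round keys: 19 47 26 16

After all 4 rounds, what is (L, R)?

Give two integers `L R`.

Answer: 99 181

Derivation:
Round 1 (k=19): L=173 R=88
Round 2 (k=47): L=88 R=130
Round 3 (k=26): L=130 R=99
Round 4 (k=16): L=99 R=181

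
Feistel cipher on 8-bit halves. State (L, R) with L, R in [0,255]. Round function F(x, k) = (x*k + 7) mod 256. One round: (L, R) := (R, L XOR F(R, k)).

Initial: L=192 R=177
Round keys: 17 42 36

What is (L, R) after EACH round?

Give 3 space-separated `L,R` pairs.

Round 1 (k=17): L=177 R=8
Round 2 (k=42): L=8 R=230
Round 3 (k=36): L=230 R=87

Answer: 177,8 8,230 230,87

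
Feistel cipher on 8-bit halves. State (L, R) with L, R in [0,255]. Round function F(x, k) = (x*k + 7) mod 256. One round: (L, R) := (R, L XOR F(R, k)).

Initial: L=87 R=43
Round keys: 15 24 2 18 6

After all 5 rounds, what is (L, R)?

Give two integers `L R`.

Round 1 (k=15): L=43 R=219
Round 2 (k=24): L=219 R=164
Round 3 (k=2): L=164 R=148
Round 4 (k=18): L=148 R=203
Round 5 (k=6): L=203 R=93

Answer: 203 93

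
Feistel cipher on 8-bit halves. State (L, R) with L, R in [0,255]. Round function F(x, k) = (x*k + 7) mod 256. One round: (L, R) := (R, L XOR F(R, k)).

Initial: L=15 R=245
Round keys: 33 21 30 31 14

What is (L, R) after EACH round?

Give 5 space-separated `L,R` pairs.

Round 1 (k=33): L=245 R=147
Round 2 (k=21): L=147 R=227
Round 3 (k=30): L=227 R=50
Round 4 (k=31): L=50 R=246
Round 5 (k=14): L=246 R=73

Answer: 245,147 147,227 227,50 50,246 246,73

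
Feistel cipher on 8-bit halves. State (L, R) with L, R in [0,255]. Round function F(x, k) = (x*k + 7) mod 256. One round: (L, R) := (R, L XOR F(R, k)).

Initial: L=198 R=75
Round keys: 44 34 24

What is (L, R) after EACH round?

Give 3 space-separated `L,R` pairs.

Round 1 (k=44): L=75 R=45
Round 2 (k=34): L=45 R=74
Round 3 (k=24): L=74 R=218

Answer: 75,45 45,74 74,218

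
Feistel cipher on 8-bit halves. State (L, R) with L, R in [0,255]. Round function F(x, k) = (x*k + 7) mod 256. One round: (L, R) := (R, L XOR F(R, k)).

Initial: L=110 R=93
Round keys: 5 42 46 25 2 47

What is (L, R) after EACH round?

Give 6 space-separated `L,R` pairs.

Round 1 (k=5): L=93 R=182
Round 2 (k=42): L=182 R=190
Round 3 (k=46): L=190 R=157
Round 4 (k=25): L=157 R=226
Round 5 (k=2): L=226 R=86
Round 6 (k=47): L=86 R=51

Answer: 93,182 182,190 190,157 157,226 226,86 86,51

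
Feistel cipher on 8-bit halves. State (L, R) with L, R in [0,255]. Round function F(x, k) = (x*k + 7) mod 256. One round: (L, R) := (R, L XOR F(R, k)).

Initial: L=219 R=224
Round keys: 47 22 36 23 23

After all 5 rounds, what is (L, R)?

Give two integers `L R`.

Answer: 95 79

Derivation:
Round 1 (k=47): L=224 R=252
Round 2 (k=22): L=252 R=79
Round 3 (k=36): L=79 R=223
Round 4 (k=23): L=223 R=95
Round 5 (k=23): L=95 R=79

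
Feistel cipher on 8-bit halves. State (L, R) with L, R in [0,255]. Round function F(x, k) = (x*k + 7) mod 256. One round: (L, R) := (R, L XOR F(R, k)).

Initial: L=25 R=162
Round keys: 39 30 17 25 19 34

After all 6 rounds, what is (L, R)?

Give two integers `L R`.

Answer: 229 115

Derivation:
Round 1 (k=39): L=162 R=172
Round 2 (k=30): L=172 R=141
Round 3 (k=17): L=141 R=200
Round 4 (k=25): L=200 R=2
Round 5 (k=19): L=2 R=229
Round 6 (k=34): L=229 R=115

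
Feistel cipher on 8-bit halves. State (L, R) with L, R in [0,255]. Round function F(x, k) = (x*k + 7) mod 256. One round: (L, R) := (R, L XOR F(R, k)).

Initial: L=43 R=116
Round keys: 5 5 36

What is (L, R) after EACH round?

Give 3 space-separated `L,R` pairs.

Round 1 (k=5): L=116 R=96
Round 2 (k=5): L=96 R=147
Round 3 (k=36): L=147 R=211

Answer: 116,96 96,147 147,211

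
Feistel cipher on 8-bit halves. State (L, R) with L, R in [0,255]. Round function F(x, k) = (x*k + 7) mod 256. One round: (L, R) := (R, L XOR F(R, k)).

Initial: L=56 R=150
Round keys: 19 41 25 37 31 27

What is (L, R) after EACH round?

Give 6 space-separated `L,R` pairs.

Round 1 (k=19): L=150 R=17
Round 2 (k=41): L=17 R=86
Round 3 (k=25): L=86 R=124
Round 4 (k=37): L=124 R=165
Round 5 (k=31): L=165 R=126
Round 6 (k=27): L=126 R=244

Answer: 150,17 17,86 86,124 124,165 165,126 126,244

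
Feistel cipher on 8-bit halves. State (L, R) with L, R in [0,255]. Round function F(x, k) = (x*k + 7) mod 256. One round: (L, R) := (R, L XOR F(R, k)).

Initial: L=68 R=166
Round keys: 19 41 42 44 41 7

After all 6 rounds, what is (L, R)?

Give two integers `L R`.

Round 1 (k=19): L=166 R=29
Round 2 (k=41): L=29 R=10
Round 3 (k=42): L=10 R=182
Round 4 (k=44): L=182 R=69
Round 5 (k=41): L=69 R=162
Round 6 (k=7): L=162 R=48

Answer: 162 48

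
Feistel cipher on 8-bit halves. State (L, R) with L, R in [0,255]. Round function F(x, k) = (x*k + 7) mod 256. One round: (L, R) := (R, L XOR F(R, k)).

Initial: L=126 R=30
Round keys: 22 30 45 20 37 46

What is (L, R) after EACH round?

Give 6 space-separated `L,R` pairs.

Answer: 30,229 229,195 195,171 171,160 160,140 140,143

Derivation:
Round 1 (k=22): L=30 R=229
Round 2 (k=30): L=229 R=195
Round 3 (k=45): L=195 R=171
Round 4 (k=20): L=171 R=160
Round 5 (k=37): L=160 R=140
Round 6 (k=46): L=140 R=143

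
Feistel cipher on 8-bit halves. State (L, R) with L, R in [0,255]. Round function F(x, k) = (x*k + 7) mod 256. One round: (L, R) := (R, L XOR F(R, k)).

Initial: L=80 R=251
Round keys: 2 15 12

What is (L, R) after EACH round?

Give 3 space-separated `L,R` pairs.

Round 1 (k=2): L=251 R=173
Round 2 (k=15): L=173 R=209
Round 3 (k=12): L=209 R=126

Answer: 251,173 173,209 209,126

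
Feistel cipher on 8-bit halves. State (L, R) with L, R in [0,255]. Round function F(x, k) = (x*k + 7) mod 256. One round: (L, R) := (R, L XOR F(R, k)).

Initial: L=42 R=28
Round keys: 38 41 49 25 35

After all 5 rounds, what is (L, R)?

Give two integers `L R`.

Round 1 (k=38): L=28 R=5
Round 2 (k=41): L=5 R=200
Round 3 (k=49): L=200 R=74
Round 4 (k=25): L=74 R=137
Round 5 (k=35): L=137 R=136

Answer: 137 136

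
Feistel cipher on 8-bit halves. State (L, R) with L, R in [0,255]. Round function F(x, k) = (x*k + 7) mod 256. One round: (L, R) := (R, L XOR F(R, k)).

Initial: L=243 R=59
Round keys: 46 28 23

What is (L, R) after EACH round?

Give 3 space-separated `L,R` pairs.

Round 1 (k=46): L=59 R=82
Round 2 (k=28): L=82 R=196
Round 3 (k=23): L=196 R=241

Answer: 59,82 82,196 196,241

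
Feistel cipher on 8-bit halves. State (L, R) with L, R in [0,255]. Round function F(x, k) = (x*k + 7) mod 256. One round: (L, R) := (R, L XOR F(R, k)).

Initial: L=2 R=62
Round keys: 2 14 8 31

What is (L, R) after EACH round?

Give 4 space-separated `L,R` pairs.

Answer: 62,129 129,43 43,222 222,194

Derivation:
Round 1 (k=2): L=62 R=129
Round 2 (k=14): L=129 R=43
Round 3 (k=8): L=43 R=222
Round 4 (k=31): L=222 R=194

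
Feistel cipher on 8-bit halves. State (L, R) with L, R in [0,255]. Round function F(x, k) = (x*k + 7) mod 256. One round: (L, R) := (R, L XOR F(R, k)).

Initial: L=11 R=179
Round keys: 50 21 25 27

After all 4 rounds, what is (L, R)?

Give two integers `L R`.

Round 1 (k=50): L=179 R=246
Round 2 (k=21): L=246 R=134
Round 3 (k=25): L=134 R=235
Round 4 (k=27): L=235 R=86

Answer: 235 86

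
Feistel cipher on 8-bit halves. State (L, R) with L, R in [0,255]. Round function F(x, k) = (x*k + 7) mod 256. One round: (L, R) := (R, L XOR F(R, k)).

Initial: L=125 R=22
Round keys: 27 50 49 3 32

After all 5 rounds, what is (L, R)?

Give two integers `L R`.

Round 1 (k=27): L=22 R=36
Round 2 (k=50): L=36 R=25
Round 3 (k=49): L=25 R=244
Round 4 (k=3): L=244 R=250
Round 5 (k=32): L=250 R=179

Answer: 250 179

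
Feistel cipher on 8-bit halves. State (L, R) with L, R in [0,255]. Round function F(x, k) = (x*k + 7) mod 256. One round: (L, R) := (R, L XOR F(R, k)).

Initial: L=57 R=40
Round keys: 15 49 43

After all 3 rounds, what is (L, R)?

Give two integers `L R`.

Answer: 165 216

Derivation:
Round 1 (k=15): L=40 R=102
Round 2 (k=49): L=102 R=165
Round 3 (k=43): L=165 R=216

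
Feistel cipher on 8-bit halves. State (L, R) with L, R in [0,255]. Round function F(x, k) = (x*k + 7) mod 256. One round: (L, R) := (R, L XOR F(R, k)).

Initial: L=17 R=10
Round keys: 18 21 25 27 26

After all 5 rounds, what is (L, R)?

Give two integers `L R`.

Round 1 (k=18): L=10 R=170
Round 2 (k=21): L=170 R=243
Round 3 (k=25): L=243 R=104
Round 4 (k=27): L=104 R=12
Round 5 (k=26): L=12 R=87

Answer: 12 87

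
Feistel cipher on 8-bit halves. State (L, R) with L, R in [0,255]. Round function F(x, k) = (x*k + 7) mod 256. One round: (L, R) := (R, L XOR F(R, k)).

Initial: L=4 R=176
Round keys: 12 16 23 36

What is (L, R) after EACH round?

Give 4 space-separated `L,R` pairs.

Answer: 176,67 67,135 135,107 107,148

Derivation:
Round 1 (k=12): L=176 R=67
Round 2 (k=16): L=67 R=135
Round 3 (k=23): L=135 R=107
Round 4 (k=36): L=107 R=148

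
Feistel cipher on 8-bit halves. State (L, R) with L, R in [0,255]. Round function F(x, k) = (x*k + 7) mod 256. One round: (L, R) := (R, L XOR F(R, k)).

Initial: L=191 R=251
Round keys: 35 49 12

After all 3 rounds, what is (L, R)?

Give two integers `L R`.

Round 1 (k=35): L=251 R=231
Round 2 (k=49): L=231 R=197
Round 3 (k=12): L=197 R=164

Answer: 197 164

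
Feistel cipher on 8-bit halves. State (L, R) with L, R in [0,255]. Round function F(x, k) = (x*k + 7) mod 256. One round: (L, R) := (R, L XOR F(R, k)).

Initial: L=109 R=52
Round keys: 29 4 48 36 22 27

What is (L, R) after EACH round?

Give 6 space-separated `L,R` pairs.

Answer: 52,134 134,43 43,145 145,64 64,22 22,25

Derivation:
Round 1 (k=29): L=52 R=134
Round 2 (k=4): L=134 R=43
Round 3 (k=48): L=43 R=145
Round 4 (k=36): L=145 R=64
Round 5 (k=22): L=64 R=22
Round 6 (k=27): L=22 R=25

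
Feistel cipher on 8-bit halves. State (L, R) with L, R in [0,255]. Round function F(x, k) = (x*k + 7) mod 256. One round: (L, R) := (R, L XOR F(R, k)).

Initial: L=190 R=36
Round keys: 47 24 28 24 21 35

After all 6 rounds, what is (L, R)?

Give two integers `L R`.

Answer: 229 90

Derivation:
Round 1 (k=47): L=36 R=29
Round 2 (k=24): L=29 R=155
Round 3 (k=28): L=155 R=230
Round 4 (k=24): L=230 R=12
Round 5 (k=21): L=12 R=229
Round 6 (k=35): L=229 R=90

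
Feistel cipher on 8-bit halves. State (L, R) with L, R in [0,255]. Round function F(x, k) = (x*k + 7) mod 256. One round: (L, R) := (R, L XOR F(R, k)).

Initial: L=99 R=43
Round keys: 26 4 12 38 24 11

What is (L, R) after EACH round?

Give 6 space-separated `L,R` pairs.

Round 1 (k=26): L=43 R=6
Round 2 (k=4): L=6 R=52
Round 3 (k=12): L=52 R=113
Round 4 (k=38): L=113 R=249
Round 5 (k=24): L=249 R=46
Round 6 (k=11): L=46 R=248

Answer: 43,6 6,52 52,113 113,249 249,46 46,248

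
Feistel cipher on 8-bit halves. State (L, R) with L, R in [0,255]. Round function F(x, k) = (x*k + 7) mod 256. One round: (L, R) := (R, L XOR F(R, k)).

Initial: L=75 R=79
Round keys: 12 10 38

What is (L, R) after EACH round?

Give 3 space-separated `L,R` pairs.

Answer: 79,240 240,40 40,7

Derivation:
Round 1 (k=12): L=79 R=240
Round 2 (k=10): L=240 R=40
Round 3 (k=38): L=40 R=7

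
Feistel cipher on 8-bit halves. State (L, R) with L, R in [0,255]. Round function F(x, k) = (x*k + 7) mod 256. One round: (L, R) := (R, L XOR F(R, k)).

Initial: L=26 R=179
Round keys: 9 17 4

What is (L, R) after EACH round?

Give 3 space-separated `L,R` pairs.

Answer: 179,72 72,124 124,191

Derivation:
Round 1 (k=9): L=179 R=72
Round 2 (k=17): L=72 R=124
Round 3 (k=4): L=124 R=191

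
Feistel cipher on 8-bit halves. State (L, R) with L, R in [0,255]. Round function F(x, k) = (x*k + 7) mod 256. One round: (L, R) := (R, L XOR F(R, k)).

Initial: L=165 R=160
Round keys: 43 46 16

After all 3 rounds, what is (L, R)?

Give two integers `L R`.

Round 1 (k=43): L=160 R=66
Round 2 (k=46): L=66 R=67
Round 3 (k=16): L=67 R=117

Answer: 67 117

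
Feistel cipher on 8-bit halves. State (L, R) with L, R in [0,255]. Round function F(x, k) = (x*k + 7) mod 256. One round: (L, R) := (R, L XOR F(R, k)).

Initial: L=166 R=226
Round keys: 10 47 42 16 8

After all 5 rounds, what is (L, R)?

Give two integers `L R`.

Round 1 (k=10): L=226 R=125
Round 2 (k=47): L=125 R=24
Round 3 (k=42): L=24 R=138
Round 4 (k=16): L=138 R=191
Round 5 (k=8): L=191 R=117

Answer: 191 117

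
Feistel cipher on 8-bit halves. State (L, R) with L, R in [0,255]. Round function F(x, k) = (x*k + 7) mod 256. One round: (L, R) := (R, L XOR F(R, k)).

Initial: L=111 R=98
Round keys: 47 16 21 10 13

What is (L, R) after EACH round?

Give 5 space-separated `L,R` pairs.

Round 1 (k=47): L=98 R=106
Round 2 (k=16): L=106 R=197
Round 3 (k=21): L=197 R=90
Round 4 (k=10): L=90 R=78
Round 5 (k=13): L=78 R=167

Answer: 98,106 106,197 197,90 90,78 78,167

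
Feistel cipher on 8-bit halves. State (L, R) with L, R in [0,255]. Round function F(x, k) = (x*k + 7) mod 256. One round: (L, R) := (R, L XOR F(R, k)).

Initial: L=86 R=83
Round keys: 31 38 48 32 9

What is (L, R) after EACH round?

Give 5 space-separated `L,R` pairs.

Round 1 (k=31): L=83 R=66
Round 2 (k=38): L=66 R=128
Round 3 (k=48): L=128 R=69
Round 4 (k=32): L=69 R=39
Round 5 (k=9): L=39 R=35

Answer: 83,66 66,128 128,69 69,39 39,35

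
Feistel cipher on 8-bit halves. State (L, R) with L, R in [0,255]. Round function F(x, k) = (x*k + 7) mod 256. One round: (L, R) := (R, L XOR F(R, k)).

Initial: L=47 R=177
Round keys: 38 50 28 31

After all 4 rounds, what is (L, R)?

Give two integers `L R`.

Round 1 (k=38): L=177 R=98
Round 2 (k=50): L=98 R=154
Round 3 (k=28): L=154 R=189
Round 4 (k=31): L=189 R=112

Answer: 189 112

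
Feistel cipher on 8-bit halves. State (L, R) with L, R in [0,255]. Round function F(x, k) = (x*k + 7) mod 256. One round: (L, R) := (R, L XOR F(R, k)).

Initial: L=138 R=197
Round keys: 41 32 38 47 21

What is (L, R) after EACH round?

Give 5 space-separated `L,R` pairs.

Round 1 (k=41): L=197 R=30
Round 2 (k=32): L=30 R=2
Round 3 (k=38): L=2 R=77
Round 4 (k=47): L=77 R=40
Round 5 (k=21): L=40 R=2

Answer: 197,30 30,2 2,77 77,40 40,2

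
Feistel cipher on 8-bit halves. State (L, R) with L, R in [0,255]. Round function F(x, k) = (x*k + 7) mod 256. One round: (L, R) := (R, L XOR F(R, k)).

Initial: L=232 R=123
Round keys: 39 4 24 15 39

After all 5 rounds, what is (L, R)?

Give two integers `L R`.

Answer: 96 172

Derivation:
Round 1 (k=39): L=123 R=44
Round 2 (k=4): L=44 R=204
Round 3 (k=24): L=204 R=11
Round 4 (k=15): L=11 R=96
Round 5 (k=39): L=96 R=172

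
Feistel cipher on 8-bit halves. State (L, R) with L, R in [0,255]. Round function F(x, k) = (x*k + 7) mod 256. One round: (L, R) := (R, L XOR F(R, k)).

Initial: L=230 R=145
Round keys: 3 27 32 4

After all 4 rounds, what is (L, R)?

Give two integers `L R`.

Round 1 (k=3): L=145 R=92
Round 2 (k=27): L=92 R=42
Round 3 (k=32): L=42 R=27
Round 4 (k=4): L=27 R=89

Answer: 27 89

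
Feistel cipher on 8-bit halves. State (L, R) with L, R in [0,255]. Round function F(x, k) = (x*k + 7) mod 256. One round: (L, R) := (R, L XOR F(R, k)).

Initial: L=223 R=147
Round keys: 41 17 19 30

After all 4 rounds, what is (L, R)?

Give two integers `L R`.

Answer: 209 50

Derivation:
Round 1 (k=41): L=147 R=77
Round 2 (k=17): L=77 R=183
Round 3 (k=19): L=183 R=209
Round 4 (k=30): L=209 R=50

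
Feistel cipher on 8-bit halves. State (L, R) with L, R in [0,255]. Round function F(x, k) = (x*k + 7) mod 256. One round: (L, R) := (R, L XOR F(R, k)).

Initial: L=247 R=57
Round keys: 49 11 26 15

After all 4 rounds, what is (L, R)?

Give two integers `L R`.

Answer: 30 164

Derivation:
Round 1 (k=49): L=57 R=7
Round 2 (k=11): L=7 R=109
Round 3 (k=26): L=109 R=30
Round 4 (k=15): L=30 R=164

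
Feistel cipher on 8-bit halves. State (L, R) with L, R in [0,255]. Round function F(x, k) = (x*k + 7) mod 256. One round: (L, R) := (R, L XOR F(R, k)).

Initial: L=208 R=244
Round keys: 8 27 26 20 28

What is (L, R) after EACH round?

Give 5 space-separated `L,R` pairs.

Answer: 244,119 119,96 96,176 176,167 167,251

Derivation:
Round 1 (k=8): L=244 R=119
Round 2 (k=27): L=119 R=96
Round 3 (k=26): L=96 R=176
Round 4 (k=20): L=176 R=167
Round 5 (k=28): L=167 R=251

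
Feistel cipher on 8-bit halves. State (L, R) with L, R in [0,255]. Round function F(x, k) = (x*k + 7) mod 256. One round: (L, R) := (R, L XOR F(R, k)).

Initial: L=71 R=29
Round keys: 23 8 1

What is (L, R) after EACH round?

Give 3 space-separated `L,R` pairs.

Round 1 (k=23): L=29 R=229
Round 2 (k=8): L=229 R=50
Round 3 (k=1): L=50 R=220

Answer: 29,229 229,50 50,220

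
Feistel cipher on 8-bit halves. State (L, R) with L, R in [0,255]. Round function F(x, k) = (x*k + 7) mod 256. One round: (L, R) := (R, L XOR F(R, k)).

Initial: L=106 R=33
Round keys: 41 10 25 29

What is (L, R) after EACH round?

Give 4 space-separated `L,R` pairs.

Round 1 (k=41): L=33 R=58
Round 2 (k=10): L=58 R=106
Round 3 (k=25): L=106 R=91
Round 4 (k=29): L=91 R=60

Answer: 33,58 58,106 106,91 91,60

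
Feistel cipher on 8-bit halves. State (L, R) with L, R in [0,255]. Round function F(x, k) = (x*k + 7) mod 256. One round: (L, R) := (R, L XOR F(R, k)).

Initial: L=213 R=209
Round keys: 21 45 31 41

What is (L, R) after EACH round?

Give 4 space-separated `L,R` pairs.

Round 1 (k=21): L=209 R=249
Round 2 (k=45): L=249 R=29
Round 3 (k=31): L=29 R=115
Round 4 (k=41): L=115 R=111

Answer: 209,249 249,29 29,115 115,111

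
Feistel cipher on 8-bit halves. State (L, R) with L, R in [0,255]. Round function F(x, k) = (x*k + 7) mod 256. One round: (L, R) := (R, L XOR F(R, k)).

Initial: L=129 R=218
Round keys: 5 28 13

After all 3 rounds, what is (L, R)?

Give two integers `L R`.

Answer: 61 232

Derivation:
Round 1 (k=5): L=218 R=200
Round 2 (k=28): L=200 R=61
Round 3 (k=13): L=61 R=232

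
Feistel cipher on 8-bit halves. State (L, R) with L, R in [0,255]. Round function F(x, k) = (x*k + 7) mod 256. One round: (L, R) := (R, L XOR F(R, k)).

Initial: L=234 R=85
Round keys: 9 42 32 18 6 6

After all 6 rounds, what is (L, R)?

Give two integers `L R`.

Answer: 8 152

Derivation:
Round 1 (k=9): L=85 R=238
Round 2 (k=42): L=238 R=70
Round 3 (k=32): L=70 R=41
Round 4 (k=18): L=41 R=175
Round 5 (k=6): L=175 R=8
Round 6 (k=6): L=8 R=152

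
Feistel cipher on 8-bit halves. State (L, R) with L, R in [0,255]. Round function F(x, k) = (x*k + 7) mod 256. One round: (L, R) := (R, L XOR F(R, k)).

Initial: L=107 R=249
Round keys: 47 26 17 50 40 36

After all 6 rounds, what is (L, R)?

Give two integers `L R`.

Round 1 (k=47): L=249 R=213
Round 2 (k=26): L=213 R=80
Round 3 (k=17): L=80 R=130
Round 4 (k=50): L=130 R=59
Round 5 (k=40): L=59 R=189
Round 6 (k=36): L=189 R=160

Answer: 189 160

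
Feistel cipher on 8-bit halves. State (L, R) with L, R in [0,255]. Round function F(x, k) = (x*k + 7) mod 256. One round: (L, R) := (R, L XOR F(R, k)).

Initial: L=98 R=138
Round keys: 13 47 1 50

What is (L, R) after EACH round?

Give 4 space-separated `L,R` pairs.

Round 1 (k=13): L=138 R=107
Round 2 (k=47): L=107 R=38
Round 3 (k=1): L=38 R=70
Round 4 (k=50): L=70 R=149

Answer: 138,107 107,38 38,70 70,149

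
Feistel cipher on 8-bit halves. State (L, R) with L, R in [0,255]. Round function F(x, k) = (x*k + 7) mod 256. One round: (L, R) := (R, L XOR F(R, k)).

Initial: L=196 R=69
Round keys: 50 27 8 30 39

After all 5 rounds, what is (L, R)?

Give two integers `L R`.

Answer: 24 181

Derivation:
Round 1 (k=50): L=69 R=69
Round 2 (k=27): L=69 R=11
Round 3 (k=8): L=11 R=26
Round 4 (k=30): L=26 R=24
Round 5 (k=39): L=24 R=181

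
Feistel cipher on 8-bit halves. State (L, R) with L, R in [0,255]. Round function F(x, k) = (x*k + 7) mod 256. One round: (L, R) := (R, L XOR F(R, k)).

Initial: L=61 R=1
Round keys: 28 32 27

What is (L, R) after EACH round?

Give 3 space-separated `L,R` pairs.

Answer: 1,30 30,198 198,247

Derivation:
Round 1 (k=28): L=1 R=30
Round 2 (k=32): L=30 R=198
Round 3 (k=27): L=198 R=247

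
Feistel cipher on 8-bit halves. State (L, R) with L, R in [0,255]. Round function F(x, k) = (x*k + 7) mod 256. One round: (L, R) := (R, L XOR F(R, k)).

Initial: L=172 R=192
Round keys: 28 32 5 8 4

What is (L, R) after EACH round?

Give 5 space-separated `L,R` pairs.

Round 1 (k=28): L=192 R=171
Round 2 (k=32): L=171 R=167
Round 3 (k=5): L=167 R=225
Round 4 (k=8): L=225 R=168
Round 5 (k=4): L=168 R=70

Answer: 192,171 171,167 167,225 225,168 168,70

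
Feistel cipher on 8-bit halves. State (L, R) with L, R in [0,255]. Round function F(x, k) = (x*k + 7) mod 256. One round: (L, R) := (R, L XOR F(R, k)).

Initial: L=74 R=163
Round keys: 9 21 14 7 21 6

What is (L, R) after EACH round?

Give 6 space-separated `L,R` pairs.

Round 1 (k=9): L=163 R=136
Round 2 (k=21): L=136 R=140
Round 3 (k=14): L=140 R=39
Round 4 (k=7): L=39 R=148
Round 5 (k=21): L=148 R=12
Round 6 (k=6): L=12 R=219

Answer: 163,136 136,140 140,39 39,148 148,12 12,219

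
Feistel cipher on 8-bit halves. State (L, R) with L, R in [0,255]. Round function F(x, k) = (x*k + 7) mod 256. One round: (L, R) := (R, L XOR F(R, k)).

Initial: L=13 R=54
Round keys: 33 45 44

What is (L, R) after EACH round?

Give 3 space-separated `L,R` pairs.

Answer: 54,240 240,1 1,195

Derivation:
Round 1 (k=33): L=54 R=240
Round 2 (k=45): L=240 R=1
Round 3 (k=44): L=1 R=195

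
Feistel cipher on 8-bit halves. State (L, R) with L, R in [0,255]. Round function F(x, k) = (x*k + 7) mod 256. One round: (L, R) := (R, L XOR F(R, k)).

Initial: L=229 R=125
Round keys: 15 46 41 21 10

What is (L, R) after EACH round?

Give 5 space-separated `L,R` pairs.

Round 1 (k=15): L=125 R=191
Round 2 (k=46): L=191 R=36
Round 3 (k=41): L=36 R=116
Round 4 (k=21): L=116 R=175
Round 5 (k=10): L=175 R=169

Answer: 125,191 191,36 36,116 116,175 175,169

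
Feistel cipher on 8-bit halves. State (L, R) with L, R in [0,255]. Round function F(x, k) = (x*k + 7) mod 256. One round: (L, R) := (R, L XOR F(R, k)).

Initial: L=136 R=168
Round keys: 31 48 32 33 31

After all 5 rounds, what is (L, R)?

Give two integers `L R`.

Round 1 (k=31): L=168 R=215
Round 2 (k=48): L=215 R=255
Round 3 (k=32): L=255 R=48
Round 4 (k=33): L=48 R=200
Round 5 (k=31): L=200 R=15

Answer: 200 15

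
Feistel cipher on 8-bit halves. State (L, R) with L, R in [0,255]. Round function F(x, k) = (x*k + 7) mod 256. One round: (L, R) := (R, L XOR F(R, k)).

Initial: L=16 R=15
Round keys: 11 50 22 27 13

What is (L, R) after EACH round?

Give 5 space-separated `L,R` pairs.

Answer: 15,188 188,176 176,155 155,208 208,12

Derivation:
Round 1 (k=11): L=15 R=188
Round 2 (k=50): L=188 R=176
Round 3 (k=22): L=176 R=155
Round 4 (k=27): L=155 R=208
Round 5 (k=13): L=208 R=12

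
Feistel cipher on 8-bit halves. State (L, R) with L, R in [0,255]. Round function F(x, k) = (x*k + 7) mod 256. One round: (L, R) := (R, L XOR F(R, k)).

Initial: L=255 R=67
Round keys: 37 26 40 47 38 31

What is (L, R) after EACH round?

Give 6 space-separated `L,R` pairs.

Round 1 (k=37): L=67 R=73
Round 2 (k=26): L=73 R=50
Round 3 (k=40): L=50 R=158
Round 4 (k=47): L=158 R=59
Round 5 (k=38): L=59 R=87
Round 6 (k=31): L=87 R=171

Answer: 67,73 73,50 50,158 158,59 59,87 87,171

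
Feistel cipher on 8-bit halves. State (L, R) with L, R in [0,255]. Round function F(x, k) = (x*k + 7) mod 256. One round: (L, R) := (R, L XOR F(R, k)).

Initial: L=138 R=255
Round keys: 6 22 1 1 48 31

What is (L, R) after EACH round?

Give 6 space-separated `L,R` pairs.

Round 1 (k=6): L=255 R=139
Round 2 (k=22): L=139 R=6
Round 3 (k=1): L=6 R=134
Round 4 (k=1): L=134 R=139
Round 5 (k=48): L=139 R=145
Round 6 (k=31): L=145 R=29

Answer: 255,139 139,6 6,134 134,139 139,145 145,29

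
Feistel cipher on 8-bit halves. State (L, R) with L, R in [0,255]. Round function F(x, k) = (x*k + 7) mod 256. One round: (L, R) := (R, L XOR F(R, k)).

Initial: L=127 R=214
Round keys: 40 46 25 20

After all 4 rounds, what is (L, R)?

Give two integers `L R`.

Round 1 (k=40): L=214 R=8
Round 2 (k=46): L=8 R=161
Round 3 (k=25): L=161 R=200
Round 4 (k=20): L=200 R=6

Answer: 200 6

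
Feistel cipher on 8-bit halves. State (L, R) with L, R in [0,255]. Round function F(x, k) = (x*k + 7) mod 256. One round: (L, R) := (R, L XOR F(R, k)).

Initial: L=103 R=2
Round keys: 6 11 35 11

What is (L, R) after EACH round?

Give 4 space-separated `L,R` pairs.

Answer: 2,116 116,1 1,94 94,16

Derivation:
Round 1 (k=6): L=2 R=116
Round 2 (k=11): L=116 R=1
Round 3 (k=35): L=1 R=94
Round 4 (k=11): L=94 R=16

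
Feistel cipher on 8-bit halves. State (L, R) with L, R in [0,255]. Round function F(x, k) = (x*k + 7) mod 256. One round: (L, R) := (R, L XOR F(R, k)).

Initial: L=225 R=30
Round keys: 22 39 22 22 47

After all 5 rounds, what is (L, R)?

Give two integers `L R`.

Answer: 234 206

Derivation:
Round 1 (k=22): L=30 R=122
Round 2 (k=39): L=122 R=131
Round 3 (k=22): L=131 R=51
Round 4 (k=22): L=51 R=234
Round 5 (k=47): L=234 R=206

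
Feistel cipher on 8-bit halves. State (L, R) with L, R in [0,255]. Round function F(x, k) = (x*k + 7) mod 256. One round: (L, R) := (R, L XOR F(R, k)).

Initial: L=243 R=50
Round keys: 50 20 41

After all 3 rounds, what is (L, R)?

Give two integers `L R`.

Answer: 85 156

Derivation:
Round 1 (k=50): L=50 R=56
Round 2 (k=20): L=56 R=85
Round 3 (k=41): L=85 R=156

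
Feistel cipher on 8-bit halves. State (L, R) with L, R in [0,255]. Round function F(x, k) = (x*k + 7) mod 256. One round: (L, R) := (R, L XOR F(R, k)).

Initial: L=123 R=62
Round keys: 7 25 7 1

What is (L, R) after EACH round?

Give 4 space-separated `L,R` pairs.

Answer: 62,194 194,199 199,186 186,6

Derivation:
Round 1 (k=7): L=62 R=194
Round 2 (k=25): L=194 R=199
Round 3 (k=7): L=199 R=186
Round 4 (k=1): L=186 R=6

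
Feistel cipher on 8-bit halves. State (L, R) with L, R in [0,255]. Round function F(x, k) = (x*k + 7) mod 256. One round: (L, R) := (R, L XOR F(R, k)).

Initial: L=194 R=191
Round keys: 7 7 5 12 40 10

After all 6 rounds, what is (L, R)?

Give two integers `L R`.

Answer: 116 238

Derivation:
Round 1 (k=7): L=191 R=130
Round 2 (k=7): L=130 R=42
Round 3 (k=5): L=42 R=91
Round 4 (k=12): L=91 R=97
Round 5 (k=40): L=97 R=116
Round 6 (k=10): L=116 R=238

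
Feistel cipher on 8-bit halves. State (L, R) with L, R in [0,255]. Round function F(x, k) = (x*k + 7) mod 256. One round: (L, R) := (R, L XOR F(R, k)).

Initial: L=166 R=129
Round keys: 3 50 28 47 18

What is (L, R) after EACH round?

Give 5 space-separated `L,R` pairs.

Answer: 129,44 44,30 30,99 99,42 42,152

Derivation:
Round 1 (k=3): L=129 R=44
Round 2 (k=50): L=44 R=30
Round 3 (k=28): L=30 R=99
Round 4 (k=47): L=99 R=42
Round 5 (k=18): L=42 R=152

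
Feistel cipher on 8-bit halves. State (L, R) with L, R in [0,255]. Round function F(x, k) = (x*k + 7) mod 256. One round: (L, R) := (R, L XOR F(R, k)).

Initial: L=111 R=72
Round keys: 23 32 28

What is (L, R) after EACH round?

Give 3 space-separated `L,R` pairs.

Answer: 72,16 16,79 79,187

Derivation:
Round 1 (k=23): L=72 R=16
Round 2 (k=32): L=16 R=79
Round 3 (k=28): L=79 R=187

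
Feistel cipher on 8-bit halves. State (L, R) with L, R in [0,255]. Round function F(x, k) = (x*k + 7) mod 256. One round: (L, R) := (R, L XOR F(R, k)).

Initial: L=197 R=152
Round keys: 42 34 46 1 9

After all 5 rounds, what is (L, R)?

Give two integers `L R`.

Round 1 (k=42): L=152 R=50
Round 2 (k=34): L=50 R=51
Round 3 (k=46): L=51 R=3
Round 4 (k=1): L=3 R=57
Round 5 (k=9): L=57 R=11

Answer: 57 11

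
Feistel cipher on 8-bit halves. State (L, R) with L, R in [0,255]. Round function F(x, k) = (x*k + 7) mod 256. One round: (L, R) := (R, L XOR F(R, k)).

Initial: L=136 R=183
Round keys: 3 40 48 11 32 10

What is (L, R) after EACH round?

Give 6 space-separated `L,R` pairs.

Round 1 (k=3): L=183 R=164
Round 2 (k=40): L=164 R=16
Round 3 (k=48): L=16 R=163
Round 4 (k=11): L=163 R=24
Round 5 (k=32): L=24 R=164
Round 6 (k=10): L=164 R=119

Answer: 183,164 164,16 16,163 163,24 24,164 164,119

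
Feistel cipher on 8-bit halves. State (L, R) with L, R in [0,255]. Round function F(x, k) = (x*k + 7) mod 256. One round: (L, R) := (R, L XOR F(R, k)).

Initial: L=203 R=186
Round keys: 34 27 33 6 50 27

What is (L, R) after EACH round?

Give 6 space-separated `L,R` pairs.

Round 1 (k=34): L=186 R=112
Round 2 (k=27): L=112 R=109
Round 3 (k=33): L=109 R=100
Round 4 (k=6): L=100 R=50
Round 5 (k=50): L=50 R=175
Round 6 (k=27): L=175 R=78

Answer: 186,112 112,109 109,100 100,50 50,175 175,78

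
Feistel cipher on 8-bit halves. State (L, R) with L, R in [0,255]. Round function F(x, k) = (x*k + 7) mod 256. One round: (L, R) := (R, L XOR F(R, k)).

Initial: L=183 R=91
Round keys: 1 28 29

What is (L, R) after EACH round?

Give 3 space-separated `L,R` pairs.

Round 1 (k=1): L=91 R=213
Round 2 (k=28): L=213 R=8
Round 3 (k=29): L=8 R=58

Answer: 91,213 213,8 8,58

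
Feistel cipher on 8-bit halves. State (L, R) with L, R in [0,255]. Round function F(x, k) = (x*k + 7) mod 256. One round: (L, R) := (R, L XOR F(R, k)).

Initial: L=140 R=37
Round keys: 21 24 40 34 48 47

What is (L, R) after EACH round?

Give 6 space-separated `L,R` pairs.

Answer: 37,156 156,130 130,203 203,127 127,28 28,84

Derivation:
Round 1 (k=21): L=37 R=156
Round 2 (k=24): L=156 R=130
Round 3 (k=40): L=130 R=203
Round 4 (k=34): L=203 R=127
Round 5 (k=48): L=127 R=28
Round 6 (k=47): L=28 R=84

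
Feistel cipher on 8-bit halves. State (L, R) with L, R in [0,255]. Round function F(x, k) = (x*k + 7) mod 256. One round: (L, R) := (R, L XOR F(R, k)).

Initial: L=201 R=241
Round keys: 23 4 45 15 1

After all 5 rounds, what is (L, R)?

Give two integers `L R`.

Round 1 (k=23): L=241 R=103
Round 2 (k=4): L=103 R=82
Round 3 (k=45): L=82 R=22
Round 4 (k=15): L=22 R=3
Round 5 (k=1): L=3 R=28

Answer: 3 28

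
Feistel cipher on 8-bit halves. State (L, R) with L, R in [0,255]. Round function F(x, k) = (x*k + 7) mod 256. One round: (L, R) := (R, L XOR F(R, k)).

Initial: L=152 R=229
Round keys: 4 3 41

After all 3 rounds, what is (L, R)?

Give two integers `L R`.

Answer: 245 71

Derivation:
Round 1 (k=4): L=229 R=3
Round 2 (k=3): L=3 R=245
Round 3 (k=41): L=245 R=71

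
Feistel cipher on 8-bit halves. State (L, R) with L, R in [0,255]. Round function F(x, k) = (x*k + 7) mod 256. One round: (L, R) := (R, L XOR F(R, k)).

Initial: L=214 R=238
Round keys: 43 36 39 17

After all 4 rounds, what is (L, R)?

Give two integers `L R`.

Round 1 (k=43): L=238 R=215
Round 2 (k=36): L=215 R=173
Round 3 (k=39): L=173 R=181
Round 4 (k=17): L=181 R=161

Answer: 181 161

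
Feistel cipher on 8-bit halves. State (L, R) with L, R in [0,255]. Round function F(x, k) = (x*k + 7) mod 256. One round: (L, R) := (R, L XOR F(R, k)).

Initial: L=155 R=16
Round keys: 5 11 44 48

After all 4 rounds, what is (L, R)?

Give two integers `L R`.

Round 1 (k=5): L=16 R=204
Round 2 (k=11): L=204 R=219
Round 3 (k=44): L=219 R=103
Round 4 (k=48): L=103 R=140

Answer: 103 140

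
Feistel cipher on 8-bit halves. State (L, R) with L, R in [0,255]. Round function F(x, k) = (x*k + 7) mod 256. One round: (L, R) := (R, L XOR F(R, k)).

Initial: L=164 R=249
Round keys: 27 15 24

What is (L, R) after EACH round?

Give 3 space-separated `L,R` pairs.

Round 1 (k=27): L=249 R=238
Round 2 (k=15): L=238 R=0
Round 3 (k=24): L=0 R=233

Answer: 249,238 238,0 0,233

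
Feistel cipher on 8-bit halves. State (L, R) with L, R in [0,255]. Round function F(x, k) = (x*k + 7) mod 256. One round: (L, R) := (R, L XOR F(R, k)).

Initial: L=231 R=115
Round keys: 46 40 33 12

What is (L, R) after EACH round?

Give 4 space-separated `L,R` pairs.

Answer: 115,86 86,4 4,221 221,103

Derivation:
Round 1 (k=46): L=115 R=86
Round 2 (k=40): L=86 R=4
Round 3 (k=33): L=4 R=221
Round 4 (k=12): L=221 R=103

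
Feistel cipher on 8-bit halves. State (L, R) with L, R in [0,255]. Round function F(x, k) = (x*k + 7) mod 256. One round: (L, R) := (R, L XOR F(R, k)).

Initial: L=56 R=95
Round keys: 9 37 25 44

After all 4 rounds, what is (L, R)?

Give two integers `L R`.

Answer: 119 225

Derivation:
Round 1 (k=9): L=95 R=102
Round 2 (k=37): L=102 R=154
Round 3 (k=25): L=154 R=119
Round 4 (k=44): L=119 R=225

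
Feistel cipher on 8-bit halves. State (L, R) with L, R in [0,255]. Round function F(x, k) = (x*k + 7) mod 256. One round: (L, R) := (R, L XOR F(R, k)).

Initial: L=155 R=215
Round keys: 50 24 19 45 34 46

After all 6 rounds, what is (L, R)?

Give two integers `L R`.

Answer: 198 119

Derivation:
Round 1 (k=50): L=215 R=158
Round 2 (k=24): L=158 R=0
Round 3 (k=19): L=0 R=153
Round 4 (k=45): L=153 R=236
Round 5 (k=34): L=236 R=198
Round 6 (k=46): L=198 R=119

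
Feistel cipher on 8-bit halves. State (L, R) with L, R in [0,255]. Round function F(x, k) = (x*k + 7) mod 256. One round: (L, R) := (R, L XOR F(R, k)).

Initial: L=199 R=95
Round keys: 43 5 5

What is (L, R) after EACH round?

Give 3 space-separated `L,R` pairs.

Answer: 95,59 59,113 113,7

Derivation:
Round 1 (k=43): L=95 R=59
Round 2 (k=5): L=59 R=113
Round 3 (k=5): L=113 R=7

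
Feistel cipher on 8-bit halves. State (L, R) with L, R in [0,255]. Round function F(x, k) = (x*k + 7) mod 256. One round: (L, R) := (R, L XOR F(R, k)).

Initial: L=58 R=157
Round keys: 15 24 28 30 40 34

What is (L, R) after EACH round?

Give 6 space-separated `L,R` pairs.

Round 1 (k=15): L=157 R=0
Round 2 (k=24): L=0 R=154
Round 3 (k=28): L=154 R=223
Round 4 (k=30): L=223 R=179
Round 5 (k=40): L=179 R=32
Round 6 (k=34): L=32 R=244

Answer: 157,0 0,154 154,223 223,179 179,32 32,244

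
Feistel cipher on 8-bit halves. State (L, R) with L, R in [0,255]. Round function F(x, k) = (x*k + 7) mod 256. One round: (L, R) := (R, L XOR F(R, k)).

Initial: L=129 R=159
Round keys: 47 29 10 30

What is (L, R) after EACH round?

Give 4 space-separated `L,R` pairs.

Round 1 (k=47): L=159 R=185
Round 2 (k=29): L=185 R=99
Round 3 (k=10): L=99 R=92
Round 4 (k=30): L=92 R=172

Answer: 159,185 185,99 99,92 92,172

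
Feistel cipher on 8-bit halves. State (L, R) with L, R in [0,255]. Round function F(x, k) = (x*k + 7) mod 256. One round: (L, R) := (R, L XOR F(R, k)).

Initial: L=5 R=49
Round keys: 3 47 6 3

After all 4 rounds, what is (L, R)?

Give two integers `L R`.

Answer: 162 228

Derivation:
Round 1 (k=3): L=49 R=159
Round 2 (k=47): L=159 R=9
Round 3 (k=6): L=9 R=162
Round 4 (k=3): L=162 R=228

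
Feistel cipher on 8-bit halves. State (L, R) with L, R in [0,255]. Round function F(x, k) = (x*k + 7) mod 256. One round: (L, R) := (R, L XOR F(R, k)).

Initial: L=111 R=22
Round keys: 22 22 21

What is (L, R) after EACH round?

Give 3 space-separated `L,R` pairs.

Answer: 22,132 132,73 73,128

Derivation:
Round 1 (k=22): L=22 R=132
Round 2 (k=22): L=132 R=73
Round 3 (k=21): L=73 R=128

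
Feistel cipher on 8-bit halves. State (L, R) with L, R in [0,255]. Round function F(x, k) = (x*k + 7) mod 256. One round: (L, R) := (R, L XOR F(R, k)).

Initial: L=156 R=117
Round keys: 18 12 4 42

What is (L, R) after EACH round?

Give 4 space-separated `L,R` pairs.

Answer: 117,221 221,22 22,130 130,77

Derivation:
Round 1 (k=18): L=117 R=221
Round 2 (k=12): L=221 R=22
Round 3 (k=4): L=22 R=130
Round 4 (k=42): L=130 R=77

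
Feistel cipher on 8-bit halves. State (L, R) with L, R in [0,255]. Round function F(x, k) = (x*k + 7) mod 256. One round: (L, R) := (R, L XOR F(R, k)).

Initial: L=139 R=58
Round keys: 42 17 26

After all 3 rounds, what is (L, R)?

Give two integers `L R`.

Answer: 61 57

Derivation:
Round 1 (k=42): L=58 R=0
Round 2 (k=17): L=0 R=61
Round 3 (k=26): L=61 R=57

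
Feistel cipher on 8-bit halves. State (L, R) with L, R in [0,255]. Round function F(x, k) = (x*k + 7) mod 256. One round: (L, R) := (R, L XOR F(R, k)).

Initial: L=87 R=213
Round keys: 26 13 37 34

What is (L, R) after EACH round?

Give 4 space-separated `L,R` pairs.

Answer: 213,254 254,56 56,225 225,209

Derivation:
Round 1 (k=26): L=213 R=254
Round 2 (k=13): L=254 R=56
Round 3 (k=37): L=56 R=225
Round 4 (k=34): L=225 R=209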